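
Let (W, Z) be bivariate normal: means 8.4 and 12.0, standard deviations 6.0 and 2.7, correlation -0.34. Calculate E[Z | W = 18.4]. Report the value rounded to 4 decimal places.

For a bivariate normal, E[Z | W=x] = μ_Z + ρ·(σ_Z/σ_W)·(x − μ_W).
E[Z | W=18.4] = 12.0 + (-0.34)·(2.7/6.0)·(18.4 − (8.4)) = 12.0 + (-0.153)·(10) = 10.4700.

10.4700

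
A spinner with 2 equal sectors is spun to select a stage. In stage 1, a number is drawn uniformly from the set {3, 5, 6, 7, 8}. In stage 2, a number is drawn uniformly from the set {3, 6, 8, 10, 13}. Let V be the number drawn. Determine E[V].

69/10

E[V | stage 1] = (3+5+6+7+8)/5 = 29/5.
E[V | stage 2] = (3+6+8+10+13)/5 = 8.
E[V] = (1/2)·(29/5) + (1/2)·(8) = 69/10.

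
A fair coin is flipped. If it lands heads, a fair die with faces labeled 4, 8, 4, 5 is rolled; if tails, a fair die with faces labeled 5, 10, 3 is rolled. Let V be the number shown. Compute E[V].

E[V | heads] = (4+8+4+5)/4 = 21/4.
E[V | tails] = (5+10+3)/3 = 6.
E[V] = (1/2)·(21/4) + (1/2)·(6) = 45/8.

45/8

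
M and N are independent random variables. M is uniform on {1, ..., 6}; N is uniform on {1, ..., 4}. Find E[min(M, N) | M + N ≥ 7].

P(M + N ≥ 7) = 5/12.
Summing min(M,N)·P(x,y) over outcomes with M + N ≥ 7 gives 29/24.
E[min(M, N) | M + N ≥ 7] = (29/24) / (5/12) = 29/10.

29/10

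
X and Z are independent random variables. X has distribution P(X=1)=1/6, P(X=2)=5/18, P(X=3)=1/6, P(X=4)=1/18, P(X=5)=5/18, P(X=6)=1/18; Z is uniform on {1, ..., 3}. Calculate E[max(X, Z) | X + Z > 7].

37/7

P(X + Z > 7) = 7/54.
Summing max(X,Z)·P(x,y) over outcomes with X + Z > 7 gives 37/54.
E[max(X, Z) | X + Z > 7] = (37/54) / (7/54) = 37/7.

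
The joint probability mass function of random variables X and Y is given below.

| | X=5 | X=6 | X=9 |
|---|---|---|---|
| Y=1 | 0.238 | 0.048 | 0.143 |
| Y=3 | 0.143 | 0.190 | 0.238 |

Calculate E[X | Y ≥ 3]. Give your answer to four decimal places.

7.0000

P(Y ≥ 3) = 0.571.
Σ X·P over the event = 5·(0.143) + 6·(0.190) + 9·(0.238) = 3.997.
E[X | Y ≥ 3] = (3.997) / (0.571) = 7.0000.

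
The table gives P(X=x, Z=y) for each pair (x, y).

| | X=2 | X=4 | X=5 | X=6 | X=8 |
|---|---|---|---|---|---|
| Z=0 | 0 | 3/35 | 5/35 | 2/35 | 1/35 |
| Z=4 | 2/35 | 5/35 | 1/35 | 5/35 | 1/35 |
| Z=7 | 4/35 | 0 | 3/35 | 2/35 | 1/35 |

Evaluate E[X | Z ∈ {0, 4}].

P(Z ∈ {0, 4}) = 5/7.
Summing X·P(X=x,Z=y) over the conditioning event gives 124/35.
E[X | Z ∈ {0, 4}] = (124/35) / (5/7) = 124/25.

124/25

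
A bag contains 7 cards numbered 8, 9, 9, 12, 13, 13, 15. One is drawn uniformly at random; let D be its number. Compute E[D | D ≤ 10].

26/3

P(D ≤ 10) = 3/7.
Σ over the event: 8·1/7 + 9·2/7 = 26/7.
E[D | D ≤ 10] = (26/7) / (3/7) = 26/3.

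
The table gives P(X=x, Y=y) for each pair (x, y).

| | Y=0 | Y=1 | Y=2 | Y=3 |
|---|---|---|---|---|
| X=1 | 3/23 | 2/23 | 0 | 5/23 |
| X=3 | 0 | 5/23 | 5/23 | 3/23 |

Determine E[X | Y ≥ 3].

7/4

P(Y ≥ 3) = 8/23.
Summing X·P(X=x,Y=y) over the conditioning event gives 14/23.
E[X | Y ≥ 3] = (14/23) / (8/23) = 7/4.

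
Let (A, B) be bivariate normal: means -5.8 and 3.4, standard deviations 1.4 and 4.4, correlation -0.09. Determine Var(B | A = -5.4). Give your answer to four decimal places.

For a bivariate normal, Var(B | A=x) = σ_B²(1 − ρ²).
Var(B | A=-5.4) = (4.4)²·(1 − (-0.09)²) = 19.36·0.9919 = 19.2032.

19.2032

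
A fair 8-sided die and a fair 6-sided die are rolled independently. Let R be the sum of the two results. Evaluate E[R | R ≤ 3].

P(R ≤ 3) = 1/16.
Σ over the event: 2·1/48 + 3·1/24 = 1/6.
E[R | R ≤ 3] = (1/6) / (1/16) = 8/3.

8/3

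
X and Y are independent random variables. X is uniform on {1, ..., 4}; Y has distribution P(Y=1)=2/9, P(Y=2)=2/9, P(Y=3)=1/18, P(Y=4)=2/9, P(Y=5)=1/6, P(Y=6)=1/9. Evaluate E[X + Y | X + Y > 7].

P(X + Y > 7) = 2/9.
Summing (X+Y)·P(x,y) over outcomes with X + Y > 7 gives 137/72.
E[X + Y | X + Y > 7] = (137/72) / (2/9) = 137/16.

137/16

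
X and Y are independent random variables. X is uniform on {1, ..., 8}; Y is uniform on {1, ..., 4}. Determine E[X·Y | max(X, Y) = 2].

Outcomes with max(X, Y) = 2: (1,2), (2,1), (2,2), each with probability 1/32.
E[X·Y | max(X, Y) = 2] = (2 + 2 + 4) / 3 = 8/3.

8/3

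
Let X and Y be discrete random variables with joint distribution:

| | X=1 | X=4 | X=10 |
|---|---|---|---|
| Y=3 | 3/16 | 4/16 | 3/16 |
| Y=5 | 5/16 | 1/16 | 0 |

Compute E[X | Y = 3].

49/10

P(Y = 3) = 5/8.
Σ X·P over the event = 1·(3/16) + 4·(4/16) + 10·(3/16) = 49/16.
E[X | Y = 3] = (49/16) / (5/8) = 49/10.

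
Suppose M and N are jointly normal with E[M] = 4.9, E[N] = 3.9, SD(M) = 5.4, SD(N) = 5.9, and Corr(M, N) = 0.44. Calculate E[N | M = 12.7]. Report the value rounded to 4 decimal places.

The regression of N on M has slope ρ·σ_N/σ_M and passes through (μ_M, μ_N).
E[N | M=12.7] = 3.9 + (0.44)·(5.9/5.4)·(12.7 − (4.9)) = 3.9 + (0.48074)·(7.8) = 7.6498.

7.6498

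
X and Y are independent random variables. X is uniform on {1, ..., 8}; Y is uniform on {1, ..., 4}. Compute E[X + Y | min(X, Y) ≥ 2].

P(min(X, Y) ≥ 2) = 21/32.
Summing (X+Y)·P(x,y) over outcomes with min(X, Y) ≥ 2 gives 21/4.
E[X + Y | min(X, Y) ≥ 2] = (21/4) / (21/32) = 8.

8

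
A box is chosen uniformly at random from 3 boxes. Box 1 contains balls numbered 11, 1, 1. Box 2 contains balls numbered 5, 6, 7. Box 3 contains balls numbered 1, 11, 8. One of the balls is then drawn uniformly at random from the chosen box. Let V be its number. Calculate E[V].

E[V | box 1] = (11+1+1)/3 = 13/3.
E[V | box 2] = (5+6+7)/3 = 6.
E[V | box 3] = (1+11+8)/3 = 20/3.
By the law of total expectation,
E[V] = (1/3)·(13/3) + (1/3)·(6) + (1/3)·(20/3) = 17/3.

17/3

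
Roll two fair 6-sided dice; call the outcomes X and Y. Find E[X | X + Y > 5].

53/13

P(X + Y > 5) = 13/18.
Summing X·P(x,y) over outcomes with X + Y > 5 gives 53/18.
E[X | X + Y > 5] = (53/18) / (13/18) = 53/13.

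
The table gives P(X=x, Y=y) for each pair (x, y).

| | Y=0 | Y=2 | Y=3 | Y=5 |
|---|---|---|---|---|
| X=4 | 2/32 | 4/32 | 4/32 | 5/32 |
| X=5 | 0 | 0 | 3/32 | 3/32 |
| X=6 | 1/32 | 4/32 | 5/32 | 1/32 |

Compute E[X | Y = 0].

P(Y = 0) = 3/32.
Σ X·P over the event = 4·(2/32) + 6·(1/32) = 7/16.
E[X | Y = 0] = (7/16) / (3/32) = 14/3.

14/3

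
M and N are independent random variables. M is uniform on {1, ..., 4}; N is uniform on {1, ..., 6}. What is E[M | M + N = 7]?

5/2

Outcomes with M + N = 7: (1,6), (2,5), (3,4), (4,3), each with probability 1/24.
E[M | M + N = 7] = (1 + 2 + 3 + 4) / 4 = 5/2.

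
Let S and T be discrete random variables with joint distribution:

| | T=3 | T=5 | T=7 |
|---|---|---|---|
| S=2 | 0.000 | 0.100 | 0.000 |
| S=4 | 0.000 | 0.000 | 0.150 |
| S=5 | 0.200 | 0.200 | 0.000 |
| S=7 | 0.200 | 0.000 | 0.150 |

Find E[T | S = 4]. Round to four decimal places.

7.0000

P(S = 4) = 0.150.
Σ T·P over the event = 7·(0.150) = 1.050.
E[T | S = 4] = (1.050) / (0.150) = 7.0000.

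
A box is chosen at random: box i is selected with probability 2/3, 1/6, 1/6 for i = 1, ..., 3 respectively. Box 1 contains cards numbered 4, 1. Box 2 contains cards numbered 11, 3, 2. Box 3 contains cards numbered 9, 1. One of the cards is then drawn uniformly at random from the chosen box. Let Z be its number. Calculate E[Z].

E[Z | box 1] = (4+1)/2 = 5/2.
E[Z | box 2] = (11+3+2)/3 = 16/3.
E[Z | box 3] = (9+1)/2 = 5.
E[Z] = (2/3)·(5/2) + (1/6)·(16/3) + (1/6)·(5) = 61/18.

61/18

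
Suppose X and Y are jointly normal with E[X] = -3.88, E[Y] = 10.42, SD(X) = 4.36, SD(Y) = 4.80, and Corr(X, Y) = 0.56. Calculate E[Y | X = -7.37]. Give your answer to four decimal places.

E[Y | X=x] = μ_Y + ρ(σ_Y/σ_X)(x − μ_X) for jointly normal variables.
E[Y | X=-7.37] = 10.42 + (0.56)·(4.80/4.36)·(-7.37 − (-3.88)) = 10.42 + (0.61651)·(-3.49) = 8.2684.

8.2684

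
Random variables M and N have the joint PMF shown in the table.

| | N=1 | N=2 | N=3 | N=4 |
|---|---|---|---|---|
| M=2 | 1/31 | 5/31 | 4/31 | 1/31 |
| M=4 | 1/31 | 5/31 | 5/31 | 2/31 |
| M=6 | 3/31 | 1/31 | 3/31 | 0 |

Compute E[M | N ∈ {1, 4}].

17/4

P(N ∈ {1, 4}) = 8/31.
Σ M·P over the event = 2·(1/31) + 2·(1/31) + 4·(1/31) + 4·(2/31) + 6·(3/31) = 34/31.
E[M | N ∈ {1, 4}] = (34/31) / (8/31) = 17/4.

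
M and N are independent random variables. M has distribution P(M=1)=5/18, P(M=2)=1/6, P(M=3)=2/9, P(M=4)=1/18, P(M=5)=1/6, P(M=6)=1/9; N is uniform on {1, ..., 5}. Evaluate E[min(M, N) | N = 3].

P(N = 3) = 1/5.
Summing min(M,N)·P(x,y) over outcomes with N = 3 gives 41/90.
E[min(M, N) | N = 3] = (41/90) / (1/5) = 41/18.

41/18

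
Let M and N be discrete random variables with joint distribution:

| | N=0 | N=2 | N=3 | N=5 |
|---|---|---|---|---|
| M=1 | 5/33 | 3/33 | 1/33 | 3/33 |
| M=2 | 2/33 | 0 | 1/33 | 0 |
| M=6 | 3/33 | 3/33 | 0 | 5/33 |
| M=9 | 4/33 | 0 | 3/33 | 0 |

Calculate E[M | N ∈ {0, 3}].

93/19

P(N ∈ {0, 3}) = 19/33.
Σ M·P over the event = 1·(5/33) + 1·(1/33) + 2·(2/33) + 2·(1/33) + 6·(3/33) + 9·(4/33) + 9·(3/33) = 31/11.
E[M | N ∈ {0, 3}] = (31/11) / (19/33) = 93/19.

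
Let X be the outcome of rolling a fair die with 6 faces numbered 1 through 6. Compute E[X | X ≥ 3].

9/2

Given X ≥ 3, X is equally likely to be any of {3, 4, 5, 6}.
E[X | X ≥ 3] = (3 + 4 + 5 + 6) / 4 = 9/2.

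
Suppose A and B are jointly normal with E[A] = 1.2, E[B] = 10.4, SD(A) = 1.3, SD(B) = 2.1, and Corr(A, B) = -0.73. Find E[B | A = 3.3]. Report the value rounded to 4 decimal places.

For a bivariate normal, E[B | A=x] = μ_B + ρ·(σ_B/σ_A)·(x − μ_A).
E[B | A=3.3] = 10.4 + (-0.73)·(2.1/1.3)·(3.3 − (1.2)) = 10.4 + (-1.17923)·(2.1) = 7.9236.

7.9236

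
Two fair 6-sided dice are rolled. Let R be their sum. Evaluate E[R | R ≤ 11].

P(R ≤ 11) = 35/36.
E[R | R ≤ 11] = (20/3) / (35/36) = 48/7.

48/7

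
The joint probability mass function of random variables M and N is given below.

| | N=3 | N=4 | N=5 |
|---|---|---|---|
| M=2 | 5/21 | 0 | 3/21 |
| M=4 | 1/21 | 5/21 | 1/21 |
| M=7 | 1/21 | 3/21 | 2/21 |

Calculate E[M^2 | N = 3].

85/7

P(N = 3) = 1/3.
Σ M^2·P over the event = 4·(5/21) + 16·(1/21) + 49·(1/21) = 85/21.
E[M^2 | N = 3] = (85/21) / (1/3) = 85/7.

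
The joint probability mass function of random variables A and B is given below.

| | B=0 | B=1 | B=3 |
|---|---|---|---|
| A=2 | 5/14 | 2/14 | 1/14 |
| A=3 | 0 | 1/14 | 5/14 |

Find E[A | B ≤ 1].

P(B ≤ 1) = 4/7.
Σ A·P over the event = 2·(5/14) + 2·(2/14) + 3·(1/14) = 17/14.
E[A | B ≤ 1] = (17/14) / (4/7) = 17/8.

17/8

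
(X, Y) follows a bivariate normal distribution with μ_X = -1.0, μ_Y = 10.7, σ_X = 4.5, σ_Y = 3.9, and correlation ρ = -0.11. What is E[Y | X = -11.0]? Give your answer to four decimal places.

11.6533

E[Y | X=x] = μ_Y + ρ(σ_Y/σ_X)(x − μ_X) for jointly normal variables.
E[Y | X=-11.0] = 10.7 + (-0.11)·(3.9/4.5)·(-11.0 − (-1.0)) = 10.7 + (-0.095333)·(-10) = 11.6533.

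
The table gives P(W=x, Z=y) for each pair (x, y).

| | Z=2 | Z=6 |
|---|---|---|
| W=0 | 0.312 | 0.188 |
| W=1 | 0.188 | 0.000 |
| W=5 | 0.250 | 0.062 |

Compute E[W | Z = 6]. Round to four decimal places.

1.2400

P(Z = 6) = 0.250.
Summing W·P(W=x,Z=y) over the conditioning event gives 0.310.
E[W | Z = 6] = (0.310) / (0.250) = 1.2400.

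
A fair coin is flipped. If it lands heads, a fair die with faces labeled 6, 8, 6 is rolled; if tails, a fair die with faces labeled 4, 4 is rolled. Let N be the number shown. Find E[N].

16/3

E[N | heads] = (6+8+6)/3 = 20/3.
E[N | tails] = (4+4)/2 = 4.
By the law of total expectation,
E[N] = (1/2)·(20/3) + (1/2)·(4) = 16/3.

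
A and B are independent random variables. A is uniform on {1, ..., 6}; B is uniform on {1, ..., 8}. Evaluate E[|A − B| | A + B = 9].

P(A + B = 9) = 1/8.
Summing |A−B|·P(x,y) over outcomes with A + B = 9 gives 5/12.
E[|A − B| | A + B = 9] = (5/12) / (1/8) = 10/3.

10/3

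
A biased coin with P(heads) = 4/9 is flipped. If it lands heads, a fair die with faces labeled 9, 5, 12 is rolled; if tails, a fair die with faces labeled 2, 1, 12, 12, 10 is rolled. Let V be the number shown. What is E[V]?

215/27

E[V | heads] = (9+5+12)/3 = 26/3.
E[V | tails] = (2+1+12+12+10)/5 = 37/5.
E[V] = (4/9)·(26/3) + (5/9)·(37/5) = 215/27.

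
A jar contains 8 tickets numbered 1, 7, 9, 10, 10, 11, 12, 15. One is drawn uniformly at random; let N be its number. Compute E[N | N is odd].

P(N is odd) = 5/8.
Σ over the event: 1·1/8 + 7·1/8 + 9·1/8 + 11·1/8 + 15·1/8 = 43/8.
E[N | N is odd] = (43/8) / (5/8) = 43/5.

43/5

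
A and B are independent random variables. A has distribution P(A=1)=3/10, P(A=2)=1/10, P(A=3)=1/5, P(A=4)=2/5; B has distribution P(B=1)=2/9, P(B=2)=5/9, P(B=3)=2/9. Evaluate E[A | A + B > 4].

95/26

P(A + B > 4) = 26/45.
Summing A·P(x,y) over outcomes with A + B > 4 gives 19/9.
E[A | A + B > 4] = (19/9) / (26/45) = 95/26.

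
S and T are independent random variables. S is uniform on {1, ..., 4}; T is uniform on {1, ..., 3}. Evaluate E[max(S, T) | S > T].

Outcomes with S > T: (2,1), (3,1), (3,2), (4,1), (4,2), (4,3), each with probability 1/12.
E[max(S, T) | S > T] = (2 + 3 + 3 + 4 + 4 + 4) / 6 = 10/3.

10/3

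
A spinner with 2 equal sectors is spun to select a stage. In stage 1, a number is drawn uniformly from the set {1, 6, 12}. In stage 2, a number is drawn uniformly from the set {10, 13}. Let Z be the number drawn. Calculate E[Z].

107/12

E[Z | stage 1] = (1+6+12)/3 = 19/3.
E[Z | stage 2] = (10+13)/2 = 23/2.
By the law of total expectation,
E[Z] = (1/2)·(19/3) + (1/2)·(23/2) = 107/12.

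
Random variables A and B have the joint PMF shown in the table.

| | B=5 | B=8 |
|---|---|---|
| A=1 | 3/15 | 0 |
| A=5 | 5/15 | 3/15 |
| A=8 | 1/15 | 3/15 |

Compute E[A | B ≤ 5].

P(B ≤ 5) = 3/5.
Σ A·P over the event = 1·(3/15) + 5·(5/15) + 8·(1/15) = 12/5.
E[A | B ≤ 5] = (12/5) / (3/5) = 4.

4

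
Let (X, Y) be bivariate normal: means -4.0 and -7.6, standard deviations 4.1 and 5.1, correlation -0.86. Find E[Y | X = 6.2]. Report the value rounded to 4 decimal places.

-18.5115

The regression of Y on X has slope ρ·σ_Y/σ_X and passes through (μ_X, μ_Y).
E[Y | X=6.2] = -7.6 + (-0.86)·(5.1/4.1)·(6.2 − (-4.0)) = -7.6 + (-1.069756)·(10.2) = -18.5115.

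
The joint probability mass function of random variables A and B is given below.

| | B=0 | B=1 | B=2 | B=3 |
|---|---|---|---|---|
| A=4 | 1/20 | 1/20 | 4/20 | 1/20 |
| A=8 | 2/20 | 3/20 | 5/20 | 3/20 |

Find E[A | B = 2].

56/9

P(B = 2) = 9/20.
Σ A·P over the event = 4·(4/20) + 8·(5/20) = 14/5.
E[A | B = 2] = (14/5) / (9/20) = 56/9.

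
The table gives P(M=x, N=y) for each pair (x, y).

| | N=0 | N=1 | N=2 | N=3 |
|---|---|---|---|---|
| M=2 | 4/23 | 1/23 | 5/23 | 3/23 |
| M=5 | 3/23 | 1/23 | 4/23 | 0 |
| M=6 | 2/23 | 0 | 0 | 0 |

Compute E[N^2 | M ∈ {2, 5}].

P(M ∈ {2, 5}) = 21/23.
Σ N^2·P over the event = 0·(4/23) + 1·(1/23) + 4·(5/23) + 9·(3/23) + 0·(3/23) + 1·(1/23) + 4·(4/23) = 65/23.
E[N^2 | M ∈ {2, 5}] = (65/23) / (21/23) = 65/21.

65/21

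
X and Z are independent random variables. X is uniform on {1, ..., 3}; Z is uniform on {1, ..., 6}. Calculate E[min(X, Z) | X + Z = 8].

5/2

Outcomes with X + Z = 8: (2,6), (3,5), each with probability 1/18.
E[min(X, Z) | X + Z = 8] = (2 + 3) / 2 = 5/2.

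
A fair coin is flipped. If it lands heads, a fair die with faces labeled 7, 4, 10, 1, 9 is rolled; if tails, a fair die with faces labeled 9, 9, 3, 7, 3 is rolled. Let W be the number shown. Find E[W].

31/5

E[W | heads] = (7+4+10+1+9)/5 = 31/5.
E[W | tails] = (9+9+3+7+3)/5 = 31/5.
E[W] = (1/2)·(31/5) + (1/2)·(31/5) = 31/5.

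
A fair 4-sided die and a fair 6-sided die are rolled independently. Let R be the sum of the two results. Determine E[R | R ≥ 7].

8

P(R ≥ 7) = 5/12.
Σ over the event: 7·1/6 + 8·1/8 + 9·1/12 + 10·1/24 = 10/3.
E[R | R ≥ 7] = (10/3) / (5/12) = 8.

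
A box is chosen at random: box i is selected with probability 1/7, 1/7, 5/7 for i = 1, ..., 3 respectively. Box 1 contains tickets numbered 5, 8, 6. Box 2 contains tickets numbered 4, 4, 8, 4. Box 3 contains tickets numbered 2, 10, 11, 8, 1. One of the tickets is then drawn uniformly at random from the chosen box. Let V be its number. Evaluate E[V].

E[V | box 1] = (5+8+6)/3 = 19/3.
E[V | box 2] = (4+4+8+4)/4 = 5.
E[V | box 3] = (2+10+11+8+1)/5 = 32/5.
E[V] = (1/7)·(19/3) + (1/7)·(5) + (5/7)·(32/5) = 130/21.

130/21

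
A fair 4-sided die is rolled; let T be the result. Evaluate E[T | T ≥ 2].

3

Given T ≥ 2, T is equally likely to be any of {2, 3, 4}.
E[T | T ≥ 2] = (2 + 3 + 4) / 3 = 3.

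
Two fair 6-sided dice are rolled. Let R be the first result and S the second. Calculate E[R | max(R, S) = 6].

51/11

P(max(R, S) = 6) = 11/36.
Summing R·P(x,y) over outcomes with max(R, S) = 6 gives 17/12.
E[R | max(R, S) = 6] = (17/12) / (11/36) = 51/11.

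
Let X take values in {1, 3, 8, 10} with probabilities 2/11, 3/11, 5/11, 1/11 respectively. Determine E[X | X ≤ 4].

11/5

P(X ≤ 4) = 5/11.
Σ over the event: 1·2/11 + 3·3/11 = 1.
E[X | X ≤ 4] = (1) / (5/11) = 11/5.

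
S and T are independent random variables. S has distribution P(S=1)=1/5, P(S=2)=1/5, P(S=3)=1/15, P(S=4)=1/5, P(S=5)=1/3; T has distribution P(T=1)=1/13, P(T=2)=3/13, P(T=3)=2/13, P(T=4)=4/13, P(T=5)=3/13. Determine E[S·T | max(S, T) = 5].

292/19

P(max(S, T) = 5) = 19/39.
Summing ST·P(x,y) over outcomes with max(S, T) = 5 gives 292/39.
E[S·T | max(S, T) = 5] = (292/39) / (19/39) = 292/19.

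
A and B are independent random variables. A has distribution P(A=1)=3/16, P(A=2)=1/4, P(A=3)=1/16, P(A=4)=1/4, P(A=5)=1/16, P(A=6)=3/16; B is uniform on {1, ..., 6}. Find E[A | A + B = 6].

P(A + B = 6) = 13/96.
Summing A·P(x,y) over outcomes with A + B = 6 gives 35/96.
E[A | A + B = 6] = (35/96) / (13/96) = 35/13.

35/13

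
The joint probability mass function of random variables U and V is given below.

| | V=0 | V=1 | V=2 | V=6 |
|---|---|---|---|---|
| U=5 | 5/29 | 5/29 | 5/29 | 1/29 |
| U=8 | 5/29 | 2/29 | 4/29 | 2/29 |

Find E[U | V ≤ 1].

106/17

P(V ≤ 1) = 17/29.
Σ U·P over the event = 5·(5/29) + 5·(5/29) + 8·(5/29) + 8·(2/29) = 106/29.
E[U | V ≤ 1] = (106/29) / (17/29) = 106/17.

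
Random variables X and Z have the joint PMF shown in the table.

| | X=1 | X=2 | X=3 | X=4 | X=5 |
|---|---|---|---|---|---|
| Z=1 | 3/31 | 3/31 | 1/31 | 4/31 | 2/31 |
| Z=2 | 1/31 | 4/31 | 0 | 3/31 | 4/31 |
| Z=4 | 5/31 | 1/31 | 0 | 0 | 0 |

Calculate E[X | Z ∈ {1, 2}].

79/25

P(Z ∈ {1, 2}) = 25/31.
Summing X·P(X=x,Z=y) over the conditioning event gives 79/31.
E[X | Z ∈ {1, 2}] = (79/31) / (25/31) = 79/25.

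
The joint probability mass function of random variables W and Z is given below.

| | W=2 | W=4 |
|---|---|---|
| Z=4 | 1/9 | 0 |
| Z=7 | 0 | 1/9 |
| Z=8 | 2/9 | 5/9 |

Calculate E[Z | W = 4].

47/6

P(W = 4) = 2/3.
Σ Z·P over the event = 7·(1/9) + 8·(5/9) = 47/9.
E[Z | W = 4] = (47/9) / (2/3) = 47/6.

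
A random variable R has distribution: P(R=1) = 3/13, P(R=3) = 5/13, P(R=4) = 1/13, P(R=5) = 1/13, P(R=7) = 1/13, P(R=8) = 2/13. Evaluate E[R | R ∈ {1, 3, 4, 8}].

38/11

P(R ∈ {1, 3, 4, 8}) = 11/13.
Σ over the event: 1·3/13 + 3·5/13 + 4·1/13 + 8·2/13 = 38/13.
E[R | R ∈ {1, 3, 4, 8}] = (38/13) / (11/13) = 38/11.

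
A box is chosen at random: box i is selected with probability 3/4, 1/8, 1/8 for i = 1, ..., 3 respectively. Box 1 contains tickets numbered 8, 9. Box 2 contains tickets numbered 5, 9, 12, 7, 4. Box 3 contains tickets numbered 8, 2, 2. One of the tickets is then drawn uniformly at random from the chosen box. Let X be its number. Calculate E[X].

E[X | box 1] = (8+9)/2 = 17/2.
E[X | box 2] = (5+9+12+7+4)/5 = 37/5.
E[X | box 3] = (8+2+2)/3 = 4.
E[X] = (3/4)·(17/2) + (1/8)·(37/5) + (1/8)·(4) = 39/5.

39/5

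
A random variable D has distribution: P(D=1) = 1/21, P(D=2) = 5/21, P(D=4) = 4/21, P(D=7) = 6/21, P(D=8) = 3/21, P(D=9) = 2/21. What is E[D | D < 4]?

P(D < 4) = 2/7.
Σ over the event: 1·1/21 + 2·5/21 = 11/21.
E[D | D < 4] = (11/21) / (2/7) = 11/6.

11/6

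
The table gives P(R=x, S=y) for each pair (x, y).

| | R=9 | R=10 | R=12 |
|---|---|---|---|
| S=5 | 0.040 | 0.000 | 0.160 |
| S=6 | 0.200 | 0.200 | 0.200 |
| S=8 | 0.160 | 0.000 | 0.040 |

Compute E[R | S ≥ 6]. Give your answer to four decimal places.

10.1500

P(S ≥ 6) = 0.800.
Σ R·P over the event = 9·(0.200) + 9·(0.160) + 10·(0.200) + 12·(0.200) + 12·(0.040) = 8.120.
E[R | S ≥ 6] = (8.120) / (0.800) = 10.1500.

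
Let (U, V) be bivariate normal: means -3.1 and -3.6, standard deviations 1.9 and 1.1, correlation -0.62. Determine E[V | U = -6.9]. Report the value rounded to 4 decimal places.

The regression of V on U has slope ρ·σ_V/σ_U and passes through (μ_U, μ_V).
E[V | U=-6.9] = -3.6 + (-0.62)·(1.1/1.9)·(-6.9 − (-3.1)) = -3.6 + (-0.35895)·(-3.8) = -2.2360.

-2.2360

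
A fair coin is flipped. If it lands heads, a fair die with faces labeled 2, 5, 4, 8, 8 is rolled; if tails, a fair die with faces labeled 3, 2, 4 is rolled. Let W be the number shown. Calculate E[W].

21/5

E[W | heads] = (2+5+4+8+8)/5 = 27/5.
E[W | tails] = (3+2+4)/3 = 3.
E[W] = (1/2)·(27/5) + (1/2)·(3) = 21/5.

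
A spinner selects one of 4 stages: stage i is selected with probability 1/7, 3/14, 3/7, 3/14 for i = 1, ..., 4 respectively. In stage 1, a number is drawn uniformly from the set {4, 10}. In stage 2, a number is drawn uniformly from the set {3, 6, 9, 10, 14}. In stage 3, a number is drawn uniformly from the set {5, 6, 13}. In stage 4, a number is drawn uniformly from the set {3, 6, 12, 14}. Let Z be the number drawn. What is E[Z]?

2269/280

E[Z | stage 1] = (4+10)/2 = 7.
E[Z | stage 2] = (3+6+9+10+14)/5 = 42/5.
E[Z | stage 3] = (5+6+13)/3 = 8.
E[Z | stage 4] = (3+6+12+14)/4 = 35/4.
By the law of total expectation,
E[Z] = (1/7)·(7) + (3/14)·(42/5) + (3/7)·(8) + (3/14)·(35/4) = 2269/280.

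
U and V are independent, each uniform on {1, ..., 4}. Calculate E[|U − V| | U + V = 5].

P(U + V = 5) = 1/4.
Summing |U−V|·P(x,y) over outcomes with U + V = 5 gives 1/2.
E[|U − V| | U + V = 5] = (1/2) / (1/4) = 2.

2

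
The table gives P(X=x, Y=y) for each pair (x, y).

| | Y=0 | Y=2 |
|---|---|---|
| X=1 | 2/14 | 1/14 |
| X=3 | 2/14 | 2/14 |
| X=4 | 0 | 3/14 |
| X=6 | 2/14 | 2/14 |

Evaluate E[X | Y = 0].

10/3

P(Y = 0) = 3/7.
Σ X·P over the event = 1·(2/14) + 3·(2/14) + 6·(2/14) = 10/7.
E[X | Y = 0] = (10/7) / (3/7) = 10/3.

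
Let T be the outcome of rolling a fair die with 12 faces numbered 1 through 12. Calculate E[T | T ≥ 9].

Given T ≥ 9, T is equally likely to be any of {9, 10, 11, 12}.
E[T | T ≥ 9] = (9 + 10 + 11 + 12) / 4 = 21/2.

21/2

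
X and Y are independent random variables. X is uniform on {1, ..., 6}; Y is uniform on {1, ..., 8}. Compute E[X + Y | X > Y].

P(X > Y) = 5/16.
Summing (X+Y)·P(x,y) over outcomes with X > Y gives 35/16.
E[X + Y | X > Y] = (35/16) / (5/16) = 7.

7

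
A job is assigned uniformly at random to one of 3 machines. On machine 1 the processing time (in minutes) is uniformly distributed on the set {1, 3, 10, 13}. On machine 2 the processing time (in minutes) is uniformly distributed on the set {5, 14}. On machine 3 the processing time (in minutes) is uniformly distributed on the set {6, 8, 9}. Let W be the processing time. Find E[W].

E[W | machine 1] = (1+3+10+13)/4 = 27/4.
E[W | machine 2] = (5+14)/2 = 19/2.
E[W | machine 3] = (6+8+9)/3 = 23/3.
By the law of total expectation,
E[W] = (1/3)·(27/4) + (1/3)·(19/2) + (1/3)·(23/3) = 287/36.

287/36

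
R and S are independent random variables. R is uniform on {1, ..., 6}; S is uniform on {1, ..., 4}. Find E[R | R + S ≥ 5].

37/9

P(R + S ≥ 5) = 3/4.
Summing R·P(x,y) over outcomes with R + S ≥ 5 gives 37/12.
E[R | R + S ≥ 5] = (37/12) / (3/4) = 37/9.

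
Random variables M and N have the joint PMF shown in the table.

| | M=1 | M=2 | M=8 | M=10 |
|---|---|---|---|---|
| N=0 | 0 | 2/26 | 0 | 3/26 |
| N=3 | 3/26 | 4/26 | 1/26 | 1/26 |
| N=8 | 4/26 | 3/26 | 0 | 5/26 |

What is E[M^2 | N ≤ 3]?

P(N ≤ 3) = 7/13.
Σ M^2·P over the event = 1·(3/26) + 4·(2/26) + 4·(4/26) + 64·(1/26) + 100·(3/26) + 100·(1/26) = 491/26.
E[M^2 | N ≤ 3] = (491/26) / (7/13) = 491/14.

491/14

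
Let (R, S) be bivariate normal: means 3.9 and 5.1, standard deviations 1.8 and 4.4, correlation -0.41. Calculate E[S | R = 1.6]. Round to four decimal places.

7.4051

The regression of S on R has slope ρ·σ_S/σ_R and passes through (μ_R, μ_S).
E[S | R=1.6] = 5.1 + (-0.41)·(4.4/1.8)·(1.6 − (3.9)) = 5.1 + (-1.0022)·(-2.3) = 7.4051.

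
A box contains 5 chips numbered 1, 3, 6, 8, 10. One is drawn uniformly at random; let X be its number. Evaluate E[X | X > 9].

10

P(X > 9) = 1/5.
Σ over the event: 10·1/5 = 2.
E[X | X > 9] = (2) / (1/5) = 10.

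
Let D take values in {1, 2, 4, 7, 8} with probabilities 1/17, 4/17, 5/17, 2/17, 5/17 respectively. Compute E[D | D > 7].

8

P(D > 7) = 5/17.
Σ over the event: 8·5/17 = 40/17.
E[D | D > 7] = (40/17) / (5/17) = 8.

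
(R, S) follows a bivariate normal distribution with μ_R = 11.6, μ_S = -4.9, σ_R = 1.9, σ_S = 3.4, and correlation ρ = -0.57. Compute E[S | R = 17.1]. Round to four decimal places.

E[S | R=x] = μ_S + ρ(σ_S/σ_R)(x − μ_R) for jointly normal variables.
E[S | R=17.1] = -4.9 + (-0.57)·(3.4/1.9)·(17.1 − (11.6)) = -4.9 + (-1.02)·(5.5) = -10.5100.

-10.5100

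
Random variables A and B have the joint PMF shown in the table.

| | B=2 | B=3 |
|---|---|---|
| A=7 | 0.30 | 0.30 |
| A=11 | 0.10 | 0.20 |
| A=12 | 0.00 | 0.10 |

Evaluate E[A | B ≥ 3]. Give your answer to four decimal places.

9.1667

P(B ≥ 3) = 0.60.
Σ A·P over the event = 7·(0.30) + 11·(0.20) + 12·(0.10) = 5.50.
E[A | B ≥ 3] = (5.50) / (0.60) = 9.1667.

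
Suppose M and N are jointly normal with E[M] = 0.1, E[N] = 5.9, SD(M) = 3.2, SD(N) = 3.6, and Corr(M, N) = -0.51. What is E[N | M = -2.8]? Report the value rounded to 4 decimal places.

The regression of N on M has slope ρ·σ_N/σ_M and passes through (μ_M, μ_N).
E[N | M=-2.8] = 5.9 + (-0.51)·(3.6/3.2)·(-2.8 − (0.1)) = 5.9 + (-0.57375)·(-2.9) = 7.5639.

7.5639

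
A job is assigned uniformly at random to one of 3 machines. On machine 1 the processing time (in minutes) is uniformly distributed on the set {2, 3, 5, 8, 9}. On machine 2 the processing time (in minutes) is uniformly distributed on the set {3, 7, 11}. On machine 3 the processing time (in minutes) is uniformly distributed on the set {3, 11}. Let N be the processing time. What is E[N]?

E[N | machine 1] = (2+3+5+8+9)/5 = 27/5.
E[N | machine 2] = (3+7+11)/3 = 7.
E[N | machine 3] = (3+11)/2 = 7.
E[N] = (1/3)·(27/5) + (1/3)·(7) + (1/3)·(7) = 97/15.

97/15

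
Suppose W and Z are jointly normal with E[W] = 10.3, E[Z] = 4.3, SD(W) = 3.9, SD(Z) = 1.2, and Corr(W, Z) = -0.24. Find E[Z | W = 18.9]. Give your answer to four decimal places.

The regression of Z on W has slope ρ·σ_Z/σ_W and passes through (μ_W, μ_Z).
E[Z | W=18.9] = 4.3 + (-0.24)·(1.2/3.9)·(18.9 − (10.3)) = 4.3 + (-0.073846)·(8.6) = 3.6649.

3.6649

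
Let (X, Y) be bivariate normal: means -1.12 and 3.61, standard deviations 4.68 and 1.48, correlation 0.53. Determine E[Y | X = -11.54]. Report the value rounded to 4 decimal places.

E[Y | X=x] = μ_Y + ρ(σ_Y/σ_X)(x − μ_X) for jointly normal variables.
E[Y | X=-11.54] = 3.61 + (0.53)·(1.48/4.68)·(-11.54 − (-1.12)) = 3.61 + (0.16761)·(-10.42) = 1.8635.

1.8635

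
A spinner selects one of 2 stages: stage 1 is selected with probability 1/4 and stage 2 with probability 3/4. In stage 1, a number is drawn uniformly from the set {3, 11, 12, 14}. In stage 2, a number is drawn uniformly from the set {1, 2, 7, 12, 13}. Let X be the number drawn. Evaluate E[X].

31/4

E[X | stage 1] = (3+11+12+14)/4 = 10.
E[X | stage 2] = (1+2+7+12+13)/5 = 7.
E[X] = (1/4)·(10) + (3/4)·(7) = 31/4.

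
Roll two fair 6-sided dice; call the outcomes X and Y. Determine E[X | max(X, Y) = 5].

P(max(X, Y) = 5) = 1/4.
Summing X·P(x,y) over outcomes with max(X, Y) = 5 gives 35/36.
E[X | max(X, Y) = 5] = (35/36) / (1/4) = 35/9.

35/9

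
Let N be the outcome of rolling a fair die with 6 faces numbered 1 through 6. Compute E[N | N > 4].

Given N > 4, N is equally likely to be any of {5, 6}.
E[N | N > 4] = (5 + 6) / 2 = 11/2.

11/2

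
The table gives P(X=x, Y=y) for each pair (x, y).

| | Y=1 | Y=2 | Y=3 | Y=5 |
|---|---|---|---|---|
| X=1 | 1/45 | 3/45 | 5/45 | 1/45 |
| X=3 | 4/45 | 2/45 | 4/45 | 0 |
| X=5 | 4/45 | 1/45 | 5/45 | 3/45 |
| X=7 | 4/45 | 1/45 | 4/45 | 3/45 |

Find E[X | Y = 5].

37/7

P(Y = 5) = 7/45.
Σ X·P over the event = 1·(1/45) + 5·(3/45) + 7·(3/45) = 37/45.
E[X | Y = 5] = (37/45) / (7/45) = 37/7.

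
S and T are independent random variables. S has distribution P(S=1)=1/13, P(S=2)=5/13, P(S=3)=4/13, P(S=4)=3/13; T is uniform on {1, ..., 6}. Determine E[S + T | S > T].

P(S > T) = 11/39.
Summing (S+T)·P(x,y) over outcomes with S > T gives 35/26.
E[S + T | S > T] = (35/26) / (11/39) = 105/22.

105/22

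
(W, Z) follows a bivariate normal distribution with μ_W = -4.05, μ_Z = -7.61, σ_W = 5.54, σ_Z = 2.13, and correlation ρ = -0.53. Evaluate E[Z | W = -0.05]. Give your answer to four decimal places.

-8.4251

For a bivariate normal, E[Z | W=x] = μ_Z + ρ·(σ_Z/σ_W)·(x − μ_W).
E[Z | W=-0.05] = -7.61 + (-0.53)·(2.13/5.54)·(-0.05 − (-4.05)) = -7.61 + (-0.20377)·(4) = -8.4251.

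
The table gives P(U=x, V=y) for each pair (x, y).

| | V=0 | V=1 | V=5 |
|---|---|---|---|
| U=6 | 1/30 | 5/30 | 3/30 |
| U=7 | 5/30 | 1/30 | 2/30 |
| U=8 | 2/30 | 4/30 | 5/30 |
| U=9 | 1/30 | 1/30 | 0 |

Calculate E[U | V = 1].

P(V = 1) = 11/30.
Summing U·P(U=x,V=y) over the conditioning event gives 13/5.
E[U | V = 1] = (13/5) / (11/30) = 78/11.

78/11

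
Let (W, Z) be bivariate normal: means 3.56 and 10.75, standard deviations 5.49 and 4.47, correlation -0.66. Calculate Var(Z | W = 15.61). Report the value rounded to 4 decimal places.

11.2772

Var(Z | W=x) = (1 − ρ²)·σ_Z².
Var(Z | W=15.61) = (4.47)²·(1 − (-0.66)²) = 19.9809·0.5644 = 11.2772.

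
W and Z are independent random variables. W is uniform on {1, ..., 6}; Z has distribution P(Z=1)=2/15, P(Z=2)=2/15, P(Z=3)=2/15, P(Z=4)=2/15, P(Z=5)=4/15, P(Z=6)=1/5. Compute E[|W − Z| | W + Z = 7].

P(W + Z = 7) = 1/6.
Summing |W−Z|·P(x,y) over outcomes with W + Z = 7 gives 47/90.
E[|W − Z| | W + Z = 7] = (47/90) / (1/6) = 47/15.

47/15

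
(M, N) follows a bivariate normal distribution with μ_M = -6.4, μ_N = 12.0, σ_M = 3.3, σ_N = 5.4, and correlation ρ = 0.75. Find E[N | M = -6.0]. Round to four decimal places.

The regression of N on M has slope ρ·σ_N/σ_M and passes through (μ_M, μ_N).
E[N | M=-6.0] = 12.0 + (0.75)·(5.4/3.3)·(-6.0 − (-6.4)) = 12.0 + (1.2273)·(0.4) = 12.4909.

12.4909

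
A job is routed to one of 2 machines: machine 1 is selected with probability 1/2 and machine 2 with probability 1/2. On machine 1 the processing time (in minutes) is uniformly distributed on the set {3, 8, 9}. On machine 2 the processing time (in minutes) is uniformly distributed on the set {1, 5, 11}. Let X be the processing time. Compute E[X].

E[X | machine 1] = (3+8+9)/3 = 20/3.
E[X | machine 2] = (1+5+11)/3 = 17/3.
E[X] = (1/2)·(20/3) + (1/2)·(17/3) = 37/6.

37/6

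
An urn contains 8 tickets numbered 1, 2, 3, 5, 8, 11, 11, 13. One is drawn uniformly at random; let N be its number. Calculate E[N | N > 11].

P(N > 11) = 1/8.
Σ over the event: 13·1/8 = 13/8.
E[N | N > 11] = (13/8) / (1/8) = 13.

13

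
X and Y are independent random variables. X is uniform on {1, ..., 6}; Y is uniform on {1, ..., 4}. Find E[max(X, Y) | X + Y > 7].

P(X + Y > 7) = 1/4.
Summing max(X,Y)·P(x,y) over outcomes with X + Y > 7 gives 4/3.
E[max(X, Y) | X + Y > 7] = (4/3) / (1/4) = 16/3.

16/3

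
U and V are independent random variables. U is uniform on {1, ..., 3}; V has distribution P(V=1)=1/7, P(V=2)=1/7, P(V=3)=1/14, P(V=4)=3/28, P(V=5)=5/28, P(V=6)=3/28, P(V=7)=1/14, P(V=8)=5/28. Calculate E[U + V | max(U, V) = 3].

33/7

P(max(U, V) = 3) = 1/6.
Summing (U+V)·P(x,y) over outcomes with max(U, V) = 3 gives 11/14.
E[U + V | max(U, V) = 3] = (11/14) / (1/6) = 33/7.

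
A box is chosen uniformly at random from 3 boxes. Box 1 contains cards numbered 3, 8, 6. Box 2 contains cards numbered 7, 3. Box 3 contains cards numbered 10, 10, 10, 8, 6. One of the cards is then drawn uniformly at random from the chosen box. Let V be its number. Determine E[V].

E[V | box 1] = (3+8+6)/3 = 17/3.
E[V | box 2] = (7+3)/2 = 5.
E[V | box 3] = (10+10+10+8+6)/5 = 44/5.
By the law of total expectation,
E[V] = (1/3)·(17/3) + (1/3)·(5) + (1/3)·(44/5) = 292/45.

292/45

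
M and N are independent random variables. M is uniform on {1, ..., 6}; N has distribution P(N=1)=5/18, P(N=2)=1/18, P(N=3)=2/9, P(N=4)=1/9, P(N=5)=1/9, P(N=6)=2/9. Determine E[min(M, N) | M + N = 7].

11/6

P(M + N = 7) = 1/6.
Summing min(M,N)·P(x,y) over outcomes with M + N = 7 gives 11/36.
E[min(M, N) | M + N = 7] = (11/36) / (1/6) = 11/6.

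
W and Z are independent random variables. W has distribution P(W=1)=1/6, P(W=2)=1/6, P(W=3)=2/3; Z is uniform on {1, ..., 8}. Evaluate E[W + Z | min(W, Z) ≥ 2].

P(min(W, Z) ≥ 2) = 35/48.
Summing (W+Z)·P(x,y) over outcomes with min(W, Z) ≥ 2 gives 91/16.
E[W + Z | min(W, Z) ≥ 2] = (91/16) / (35/48) = 39/5.

39/5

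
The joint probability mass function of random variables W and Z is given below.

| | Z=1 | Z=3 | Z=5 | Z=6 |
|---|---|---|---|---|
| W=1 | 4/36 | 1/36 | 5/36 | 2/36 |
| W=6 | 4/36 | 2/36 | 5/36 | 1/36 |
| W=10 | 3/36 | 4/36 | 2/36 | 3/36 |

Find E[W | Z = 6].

P(Z = 6) = 1/6.
Σ W·P over the event = 1·(2/36) + 6·(1/36) + 10·(3/36) = 19/18.
E[W | Z = 6] = (19/18) / (1/6) = 19/3.

19/3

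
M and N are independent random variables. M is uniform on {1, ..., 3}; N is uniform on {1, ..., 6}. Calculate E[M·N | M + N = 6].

P(M + N = 6) = 1/6.
Summing MN·P(x,y) over outcomes with M + N = 6 gives 11/9.
E[M·N | M + N = 6] = (11/9) / (1/6) = 22/3.

22/3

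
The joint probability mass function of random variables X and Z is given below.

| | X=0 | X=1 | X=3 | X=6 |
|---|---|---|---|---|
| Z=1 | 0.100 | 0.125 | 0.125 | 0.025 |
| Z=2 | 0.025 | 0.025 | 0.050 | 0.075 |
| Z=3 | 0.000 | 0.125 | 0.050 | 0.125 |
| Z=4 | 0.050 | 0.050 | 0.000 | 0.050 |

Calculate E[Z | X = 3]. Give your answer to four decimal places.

P(X = 3) = 0.225.
Σ Z·P over the event = 1·(0.125) + 2·(0.050) + 3·(0.050) = 0.375.
E[Z | X = 3] = (0.375) / (0.225) = 1.6667.

1.6667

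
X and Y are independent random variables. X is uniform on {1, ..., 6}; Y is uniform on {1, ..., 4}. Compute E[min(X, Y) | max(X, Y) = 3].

P(max(X, Y) = 3) = 5/24.
Summing min(X,Y)·P(x,y) over outcomes with max(X, Y) = 3 gives 3/8.
E[min(X, Y) | max(X, Y) = 3] = (3/8) / (5/24) = 9/5.

9/5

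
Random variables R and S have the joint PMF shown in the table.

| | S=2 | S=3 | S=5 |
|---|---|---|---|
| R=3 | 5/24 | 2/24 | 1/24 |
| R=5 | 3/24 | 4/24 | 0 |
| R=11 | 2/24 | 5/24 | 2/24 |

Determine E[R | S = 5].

25/3

P(S = 5) = 1/8.
Σ R·P over the event = 3·(1/24) + 11·(2/24) = 25/24.
E[R | S = 5] = (25/24) / (1/8) = 25/3.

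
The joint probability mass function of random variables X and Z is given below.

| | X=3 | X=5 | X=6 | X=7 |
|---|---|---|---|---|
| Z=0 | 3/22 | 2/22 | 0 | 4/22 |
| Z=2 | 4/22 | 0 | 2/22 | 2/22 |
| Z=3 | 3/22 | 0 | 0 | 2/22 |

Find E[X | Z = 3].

23/5

P(Z = 3) = 5/22.
Σ X·P over the event = 3·(3/22) + 7·(2/22) = 23/22.
E[X | Z = 3] = (23/22) / (5/22) = 23/5.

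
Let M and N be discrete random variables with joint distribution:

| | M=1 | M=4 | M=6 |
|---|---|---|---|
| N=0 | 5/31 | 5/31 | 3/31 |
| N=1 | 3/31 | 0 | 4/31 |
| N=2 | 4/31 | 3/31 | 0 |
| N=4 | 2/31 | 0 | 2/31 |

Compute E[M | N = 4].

7/2

P(N = 4) = 4/31.
Σ M·P over the event = 1·(2/31) + 6·(2/31) = 14/31.
E[M | N = 4] = (14/31) / (4/31) = 7/2.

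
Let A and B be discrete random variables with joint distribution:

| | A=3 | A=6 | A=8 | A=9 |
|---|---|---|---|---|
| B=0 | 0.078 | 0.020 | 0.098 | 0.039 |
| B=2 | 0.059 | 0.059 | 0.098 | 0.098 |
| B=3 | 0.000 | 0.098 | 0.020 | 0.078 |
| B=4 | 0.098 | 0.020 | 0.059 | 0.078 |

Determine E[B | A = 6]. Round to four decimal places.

P(A = 6) = 0.197.
Σ B·P over the event = 0·(0.020) + 2·(0.059) + 3·(0.098) + 4·(0.020) = 0.492.
E[B | A = 6] = (0.492) / (0.197) = 2.4975.

2.4975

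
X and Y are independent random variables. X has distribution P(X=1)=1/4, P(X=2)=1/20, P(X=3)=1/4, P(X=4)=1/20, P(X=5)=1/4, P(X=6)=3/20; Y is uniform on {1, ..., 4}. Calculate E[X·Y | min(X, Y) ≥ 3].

31/2

P(min(X, Y) ≥ 3) = 7/20.
Summing XY·P(x,y) over outcomes with min(X, Y) ≥ 3 gives 217/40.
E[X·Y | min(X, Y) ≥ 3] = (217/40) / (7/20) = 31/2.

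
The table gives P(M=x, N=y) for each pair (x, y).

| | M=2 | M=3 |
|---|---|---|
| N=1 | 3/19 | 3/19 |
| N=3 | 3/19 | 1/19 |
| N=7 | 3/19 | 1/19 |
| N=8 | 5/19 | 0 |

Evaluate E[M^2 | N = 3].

21/4

P(N = 3) = 4/19.
Σ M^2·P over the event = 4·(3/19) + 9·(1/19) = 21/19.
E[M^2 | N = 3] = (21/19) / (4/19) = 21/4.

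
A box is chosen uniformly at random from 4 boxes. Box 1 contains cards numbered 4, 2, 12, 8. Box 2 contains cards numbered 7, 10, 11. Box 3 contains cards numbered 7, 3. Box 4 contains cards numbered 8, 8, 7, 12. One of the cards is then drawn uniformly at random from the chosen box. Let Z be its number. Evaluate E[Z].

E[Z | box 1] = (4+2+12+8)/4 = 13/2.
E[Z | box 2] = (7+10+11)/3 = 28/3.
E[Z | box 3] = (7+3)/2 = 5.
E[Z | box 4] = (8+8+7+12)/4 = 35/4.
By the law of total expectation,
E[Z] = (1/4)·(13/2) + (1/4)·(28/3) + (1/4)·(5) + (1/4)·(35/4) = 355/48.

355/48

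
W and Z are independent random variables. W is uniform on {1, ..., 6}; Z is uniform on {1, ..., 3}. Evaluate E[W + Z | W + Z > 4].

P(W + Z > 4) = 2/3.
Summing (W+Z)·P(x,y) over outcomes with W + Z > 4 gives 79/18.
E[W + Z | W + Z > 4] = (79/18) / (2/3) = 79/12.

79/12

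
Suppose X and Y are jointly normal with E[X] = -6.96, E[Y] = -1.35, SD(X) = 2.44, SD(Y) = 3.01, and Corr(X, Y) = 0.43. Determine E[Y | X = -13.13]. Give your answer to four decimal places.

-4.6229

E[Y | X=x] = μ_Y + ρ(σ_Y/σ_X)(x − μ_X) for jointly normal variables.
E[Y | X=-13.13] = -1.35 + (0.43)·(3.01/2.44)·(-13.13 − (-6.96)) = -1.35 + (0.53045)·(-6.17) = -4.6229.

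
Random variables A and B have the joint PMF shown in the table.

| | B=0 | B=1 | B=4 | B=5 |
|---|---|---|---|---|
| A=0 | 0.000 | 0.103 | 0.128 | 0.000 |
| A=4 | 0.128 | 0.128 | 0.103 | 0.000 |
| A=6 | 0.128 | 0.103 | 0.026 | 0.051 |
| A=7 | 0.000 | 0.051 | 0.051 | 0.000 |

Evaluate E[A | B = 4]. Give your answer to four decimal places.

P(B = 4) = 0.308.
Summing A·P(A=x,B=y) over the conditioning event gives 0.925.
E[A | B = 4] = (0.925) / (0.308) = 3.0032.

3.0032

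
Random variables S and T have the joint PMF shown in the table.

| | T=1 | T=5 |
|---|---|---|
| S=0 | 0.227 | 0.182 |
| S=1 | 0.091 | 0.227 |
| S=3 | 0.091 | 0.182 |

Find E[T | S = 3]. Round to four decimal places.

P(S = 3) = 0.273.
Summing T·P(S=x,T=y) over the conditioning event gives 1.001.
E[T | S = 3] = (1.001) / (0.273) = 3.6667.

3.6667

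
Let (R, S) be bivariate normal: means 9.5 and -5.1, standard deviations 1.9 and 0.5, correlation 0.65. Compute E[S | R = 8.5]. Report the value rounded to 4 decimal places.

-5.2711

The regression of S on R has slope ρ·σ_S/σ_R and passes through (μ_R, μ_S).
E[S | R=8.5] = -5.1 + (0.65)·(0.5/1.9)·(8.5 − (9.5)) = -5.1 + (0.17105)·(-1) = -5.2711.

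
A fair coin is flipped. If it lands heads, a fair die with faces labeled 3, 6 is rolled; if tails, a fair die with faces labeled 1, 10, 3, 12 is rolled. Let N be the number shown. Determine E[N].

11/2

E[N | heads] = (3+6)/2 = 9/2.
E[N | tails] = (1+10+3+12)/4 = 13/2.
By the law of total expectation,
E[N] = (1/2)·(9/2) + (1/2)·(13/2) = 11/2.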